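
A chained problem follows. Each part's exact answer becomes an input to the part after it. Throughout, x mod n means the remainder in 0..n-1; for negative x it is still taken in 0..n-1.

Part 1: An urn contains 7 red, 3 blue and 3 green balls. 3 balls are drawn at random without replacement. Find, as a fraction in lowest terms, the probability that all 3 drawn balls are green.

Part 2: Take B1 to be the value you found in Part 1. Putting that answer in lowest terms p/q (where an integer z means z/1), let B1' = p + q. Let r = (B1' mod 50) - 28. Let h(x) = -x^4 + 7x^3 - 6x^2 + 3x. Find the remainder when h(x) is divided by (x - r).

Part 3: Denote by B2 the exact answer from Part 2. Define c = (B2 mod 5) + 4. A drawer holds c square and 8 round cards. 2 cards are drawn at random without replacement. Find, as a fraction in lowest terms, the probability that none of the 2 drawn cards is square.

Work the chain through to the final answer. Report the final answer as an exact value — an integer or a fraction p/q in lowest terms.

4/15

Part 1: total draws C(13,3) = 286; favorable C(3,3) = 1; P = 1/286; answer 1/286
Part 2: B1 = 1/286; threaded value p + q = 287; r = 9; remainder = value at the root: -1*(9)^4 + 7*(9)^3 - 6*(9)^2 + 3*(9)^1 = (-6561) + (5103) + (-486) + (27) = -1917; answer -1917
Part 3: B2 = -1917; c = 7; total draws C(15,2) = 105; favorable C(8,2) = 28; P = 4/15; answer 4/15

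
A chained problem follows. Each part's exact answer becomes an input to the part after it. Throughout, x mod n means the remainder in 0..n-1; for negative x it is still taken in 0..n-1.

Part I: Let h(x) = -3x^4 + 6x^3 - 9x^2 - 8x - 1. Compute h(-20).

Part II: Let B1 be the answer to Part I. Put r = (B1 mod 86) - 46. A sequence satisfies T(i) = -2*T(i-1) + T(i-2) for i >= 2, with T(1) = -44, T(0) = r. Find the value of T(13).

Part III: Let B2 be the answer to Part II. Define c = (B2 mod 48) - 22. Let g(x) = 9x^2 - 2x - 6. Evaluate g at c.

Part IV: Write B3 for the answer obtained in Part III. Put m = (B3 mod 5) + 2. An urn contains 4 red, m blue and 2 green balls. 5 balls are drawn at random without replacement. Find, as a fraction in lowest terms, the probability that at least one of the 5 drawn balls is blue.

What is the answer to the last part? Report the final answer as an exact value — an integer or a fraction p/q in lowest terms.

Part I: -3*(-20)^4 + 6*(-20)^3 - 9*(-20)^2 - 8*(-20)^1 - 1 = (-480000) + (-48000) + (-3600) + (160) + (-1) = -531441; answer -531441
Part II: B1 = -531441; r = -7; T(2) = -2*(-44) + 1*(-7) = 81; iterating: T(2)=81, T(3)=-206, T(4)=493, T(5)=-1192, T(6)=2877, T(7)=-6946, T(8)=16769, T(9)=-40484, T(10)=97737, T(11)=-235958, T(12)=569653, T(13)=-1375264; answer -1375264
Part III: B2 = -1375264; c = 10; 9*(10)^2 - 2*(10)^1 - 6 = (900) + (-20) + (-6) = 874; answer 874
Part IV: B3 = 874; m = 6; total draws C(12,5) = 792; complement C(6,5) = 6; favorable 792 - 6 = 786; P = 131/132; answer 131/132

131/132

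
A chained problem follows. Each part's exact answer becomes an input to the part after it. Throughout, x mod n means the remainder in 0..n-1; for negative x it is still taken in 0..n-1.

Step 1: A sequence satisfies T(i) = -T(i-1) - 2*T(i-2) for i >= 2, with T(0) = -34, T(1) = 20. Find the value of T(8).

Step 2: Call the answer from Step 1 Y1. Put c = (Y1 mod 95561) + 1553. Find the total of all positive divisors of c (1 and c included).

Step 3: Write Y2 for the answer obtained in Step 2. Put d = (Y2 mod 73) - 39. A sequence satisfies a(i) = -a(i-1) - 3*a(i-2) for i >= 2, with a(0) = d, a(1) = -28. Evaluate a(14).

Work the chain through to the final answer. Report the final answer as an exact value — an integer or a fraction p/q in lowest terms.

Step 1: T(2) = -1*(20) - 2*(-34) = 48; iterating: T(2)=48, T(3)=-88, T(4)=-8, T(5)=184, T(6)=-168, T(7)=-200, T(8)=536; answer 536
Step 2: Y1 = 536; c = 2089; 2089 is prime, so its only divisors are 1 and 2089; sigma = 1 + 2089 = 2090; answer 2090
Step 3: Y2 = 2090; d = 7; a(2) = -1*(-28) - 3*(7) = 7; iterating: a(2)=7, a(3)=77, a(4)=-98, a(5)=-133, a(6)=427, a(7)=-28, a(8)=-1253, a(9)=1337, a(10)=2422, a(11)=-6433, a(12)=-833, a(13)=20132, a(14)=-17633; answer -17633

-17633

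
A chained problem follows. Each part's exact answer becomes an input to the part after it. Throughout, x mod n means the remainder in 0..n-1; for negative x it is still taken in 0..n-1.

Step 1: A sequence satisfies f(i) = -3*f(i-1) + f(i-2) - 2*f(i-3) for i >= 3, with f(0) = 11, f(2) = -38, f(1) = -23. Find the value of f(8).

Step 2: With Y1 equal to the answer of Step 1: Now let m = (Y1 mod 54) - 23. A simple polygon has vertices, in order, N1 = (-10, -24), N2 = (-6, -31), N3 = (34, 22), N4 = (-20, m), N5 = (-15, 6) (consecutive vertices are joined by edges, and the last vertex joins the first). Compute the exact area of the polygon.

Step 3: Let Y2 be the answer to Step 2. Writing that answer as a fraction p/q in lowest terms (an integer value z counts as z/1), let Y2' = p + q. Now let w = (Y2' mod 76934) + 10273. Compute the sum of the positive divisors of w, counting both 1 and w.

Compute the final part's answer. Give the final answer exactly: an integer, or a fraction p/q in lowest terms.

21888

Step 1: f(3) = -3*(-38) + 1*(-23) - 2*(11) = 69; iterating: f(3)=69, f(4)=-199, f(5)=742, f(6)=-2563, f(7)=8829, f(8)=-30534; answer -30534
Step 2: Y1 = -30534; m = 7; cross terms: (-10*-31 - -6*-24)=166, (-6*22 - 34*-31)=922, (34*7 - -20*22)=678, (-20*6 - -15*7)=-15, (-15*-24 - -10*6)=420; twice the area = |2171| = 2171; area = 2171/2; answer 2171/2
Step 3: Y2 = 2171/2; threaded value p + q = 2173; w = 12446; 12446 = 2 * 7^2 * 127; sigma = (1 + 2) * (1 + 7 + 49) * (1 + 127) = 3 * 57 * 128 = 21888; answer 21888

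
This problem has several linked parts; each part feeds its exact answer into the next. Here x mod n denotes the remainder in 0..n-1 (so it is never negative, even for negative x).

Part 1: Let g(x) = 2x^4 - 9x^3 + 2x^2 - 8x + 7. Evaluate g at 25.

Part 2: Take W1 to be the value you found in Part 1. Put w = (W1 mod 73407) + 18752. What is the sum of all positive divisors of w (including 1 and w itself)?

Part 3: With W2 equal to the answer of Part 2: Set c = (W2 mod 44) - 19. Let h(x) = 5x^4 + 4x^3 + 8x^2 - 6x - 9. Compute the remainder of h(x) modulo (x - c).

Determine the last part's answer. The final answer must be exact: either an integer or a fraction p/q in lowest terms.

Part 1: 2*(25)^4 - 9*(25)^3 + 2*(25)^2 - 8*(25)^1 + 7 = (781250) + (-140625) + (1250) + (-200) + (7) = 641682; answer 641682
Part 2: W1 = 641682; w = 73178; 73178 = 2 * 7 * 5227; sigma = (1 + 2) * (1 + 7) * (1 + 5227) = 3 * 8 * 5228 = 125472; answer 125472
Part 3: W2 = 125472; c = 9; remainder = value at the root: 5*(9)^4 + 4*(9)^3 + 8*(9)^2 - 6*(9)^1 - 9 = (32805) + (2916) + (648) + (-54) + (-9) = 36306; answer 36306

36306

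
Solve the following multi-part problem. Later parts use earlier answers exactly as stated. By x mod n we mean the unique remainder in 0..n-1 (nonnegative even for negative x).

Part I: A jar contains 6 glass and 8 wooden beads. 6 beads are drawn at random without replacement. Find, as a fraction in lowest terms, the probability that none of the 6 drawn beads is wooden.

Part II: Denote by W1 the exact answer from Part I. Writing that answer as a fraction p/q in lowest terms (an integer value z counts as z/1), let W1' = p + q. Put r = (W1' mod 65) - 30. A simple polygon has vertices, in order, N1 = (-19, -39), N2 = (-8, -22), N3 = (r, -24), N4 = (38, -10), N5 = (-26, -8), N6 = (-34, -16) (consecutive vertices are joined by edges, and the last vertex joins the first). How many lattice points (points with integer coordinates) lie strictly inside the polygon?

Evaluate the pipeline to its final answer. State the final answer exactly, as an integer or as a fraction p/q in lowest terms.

Part I: total draws C(14,6) = 3003; favorable C(6,6) = 1; P = 1/3003; answer 1/3003
Part II: W1 = 1/3003; threaded value p + q = 3004; r = -16; cross terms: (-19*-22 - -8*-39)=106, (-8*-24 - -16*-22)=-160, (-16*-10 - 38*-24)=1072, (38*-8 - -26*-10)=-564, (-26*-16 - -34*-8)=144, (-34*-39 - -19*-16)=1022; twice the area = |1620| = 1620; area = 810; boundary points = 1 + 2 + 2 + 2 + 8 + 1 = 16; strictly interior points = area - boundary/2 + 1 = 803; answer 803

803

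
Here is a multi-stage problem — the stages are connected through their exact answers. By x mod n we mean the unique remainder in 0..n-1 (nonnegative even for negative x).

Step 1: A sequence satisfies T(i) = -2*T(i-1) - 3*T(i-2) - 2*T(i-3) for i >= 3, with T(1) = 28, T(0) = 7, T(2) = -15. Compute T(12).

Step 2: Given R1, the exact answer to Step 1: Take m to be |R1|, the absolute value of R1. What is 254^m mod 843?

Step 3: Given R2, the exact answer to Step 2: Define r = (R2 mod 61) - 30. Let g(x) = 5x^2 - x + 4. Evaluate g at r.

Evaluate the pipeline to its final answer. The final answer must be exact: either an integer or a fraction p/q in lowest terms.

Step 1: T(3) = -2*(-15) - 3*(28) - 2*(7) = -68; iterating: T(3)=-68, T(4)=125, T(5)=-16, T(6)=-207, T(7)=212, T(8)=229, T(9)=-680, T(10)=249, T(11)=1084, T(12)=-1555; answer -1555
Step 2: R1 = -1555; m = 1555; squarings mod 843: 254^1=254, 254^2=448, 254^4=70, 254^8=685, 254^16=517, 254^32=58, 254^64=835, 254^128=64, 254^256=724, 254^512=673, 254^1024=238; 254^1555 = 254^1 * 254^2 * 254^16 * 254^512 * 254^1024 = 92 (mod 843); answer 92
Step 3: R2 = 92; r = 1; 5*(1)^2 - 1*(1)^1 + 4 = (5) + (-1) + (4) = 8; answer 8

8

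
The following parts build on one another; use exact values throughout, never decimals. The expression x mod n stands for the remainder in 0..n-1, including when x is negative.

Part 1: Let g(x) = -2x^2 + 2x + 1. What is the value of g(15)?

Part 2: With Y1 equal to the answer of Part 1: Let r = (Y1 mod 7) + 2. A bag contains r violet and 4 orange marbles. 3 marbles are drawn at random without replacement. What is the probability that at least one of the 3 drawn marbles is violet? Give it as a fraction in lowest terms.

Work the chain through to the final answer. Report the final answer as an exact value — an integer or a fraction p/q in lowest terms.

31/35

Part 1: -2*(15)^2 + 2*(15)^1 + 1 = (-450) + (30) + (1) = -419; answer -419
Part 2: Y1 = -419; r = 3; total draws C(7,3) = 35; complement C(4,3) = 4; favorable 35 - 4 = 31; P = 31/35; answer 31/35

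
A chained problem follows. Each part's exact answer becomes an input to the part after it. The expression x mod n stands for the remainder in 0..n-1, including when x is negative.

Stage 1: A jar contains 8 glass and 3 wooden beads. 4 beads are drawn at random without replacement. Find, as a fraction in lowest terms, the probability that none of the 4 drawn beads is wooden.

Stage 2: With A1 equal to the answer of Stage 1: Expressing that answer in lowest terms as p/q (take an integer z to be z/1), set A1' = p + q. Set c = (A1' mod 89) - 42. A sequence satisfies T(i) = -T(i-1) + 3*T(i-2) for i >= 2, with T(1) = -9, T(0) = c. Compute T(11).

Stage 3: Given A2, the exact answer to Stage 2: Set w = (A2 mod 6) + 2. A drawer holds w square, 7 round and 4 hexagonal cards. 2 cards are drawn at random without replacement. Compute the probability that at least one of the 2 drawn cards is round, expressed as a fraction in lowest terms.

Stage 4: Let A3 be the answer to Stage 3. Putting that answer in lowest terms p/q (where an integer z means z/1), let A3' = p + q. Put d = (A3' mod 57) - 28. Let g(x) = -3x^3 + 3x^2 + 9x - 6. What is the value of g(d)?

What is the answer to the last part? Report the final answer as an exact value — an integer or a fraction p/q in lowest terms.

4251

Stage 1: total draws C(11,4) = 330; favorable C(8,4) = 70; P = 7/33; answer 7/33
Stage 2: A1 = 7/33; threaded value p + q = 40; c = -2; T(2) = -1*(-9) + 3*(-2) = 3; iterating: T(2)=3, T(3)=-30, T(4)=39, T(5)=-129, T(6)=246, T(7)=-633, T(8)=1371, T(9)=-3270, T(10)=7383, T(11)=-17193; answer -17193
Stage 3: A2 = -17193; w = 5; total draws C(16,2) = 120; complement C(9,2) = 36; favorable 120 - 36 = 84; P = 7/10; answer 7/10
Stage 4: A3 = 7/10; threaded value p + q = 17; d = -11; -3*(-11)^3 + 3*(-11)^2 + 9*(-11)^1 - 6 = (3993) + (363) + (-99) + (-6) = 4251; answer 4251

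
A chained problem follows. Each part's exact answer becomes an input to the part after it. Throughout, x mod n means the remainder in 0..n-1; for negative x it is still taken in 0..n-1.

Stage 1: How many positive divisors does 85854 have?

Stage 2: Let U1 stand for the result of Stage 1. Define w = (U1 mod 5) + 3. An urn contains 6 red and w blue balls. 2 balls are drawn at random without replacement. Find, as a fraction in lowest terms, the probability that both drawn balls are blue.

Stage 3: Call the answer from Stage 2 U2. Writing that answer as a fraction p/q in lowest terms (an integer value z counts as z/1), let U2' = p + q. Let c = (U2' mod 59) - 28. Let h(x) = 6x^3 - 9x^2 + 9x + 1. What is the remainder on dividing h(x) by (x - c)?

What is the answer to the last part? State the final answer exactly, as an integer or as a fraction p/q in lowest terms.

Stage 1: 85854 = 2 * 3 * 41 * 349; number of divisors = (1+1) * (1+1) * (1+1) * (1+1) = 16; answer 16
Stage 2: U1 = 16; w = 4; total draws C(10,2) = 45; favorable C(4,2) = 6; P = 2/15; answer 2/15
Stage 3: U2 = 2/15; threaded value p + q = 17; c = -11; remainder = value at the root: 6*(-11)^3 - 9*(-11)^2 + 9*(-11)^1 + 1 = (-7986) + (-1089) + (-99) + (1) = -9173; answer -9173

-9173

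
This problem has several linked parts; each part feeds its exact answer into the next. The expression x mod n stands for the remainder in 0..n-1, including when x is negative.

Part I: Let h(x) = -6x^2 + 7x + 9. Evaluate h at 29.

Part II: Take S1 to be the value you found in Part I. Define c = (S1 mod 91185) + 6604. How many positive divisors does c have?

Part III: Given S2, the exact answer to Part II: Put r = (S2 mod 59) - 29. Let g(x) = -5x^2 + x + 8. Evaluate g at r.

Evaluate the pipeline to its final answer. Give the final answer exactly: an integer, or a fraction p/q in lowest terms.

-2218

Part I: -6*(29)^2 + 7*(29)^1 + 9 = (-5046) + (203) + (9) = -4834; answer -4834
Part II: S1 = -4834; c = 92955; 92955 = 3 * 5 * 6197; number of divisors = (1+1) * (1+1) * (1+1) = 8; answer 8
Part III: S2 = 8; r = -21; -5*(-21)^2 + 1*(-21)^1 + 8 = (-2205) + (-21) + (8) = -2218; answer -2218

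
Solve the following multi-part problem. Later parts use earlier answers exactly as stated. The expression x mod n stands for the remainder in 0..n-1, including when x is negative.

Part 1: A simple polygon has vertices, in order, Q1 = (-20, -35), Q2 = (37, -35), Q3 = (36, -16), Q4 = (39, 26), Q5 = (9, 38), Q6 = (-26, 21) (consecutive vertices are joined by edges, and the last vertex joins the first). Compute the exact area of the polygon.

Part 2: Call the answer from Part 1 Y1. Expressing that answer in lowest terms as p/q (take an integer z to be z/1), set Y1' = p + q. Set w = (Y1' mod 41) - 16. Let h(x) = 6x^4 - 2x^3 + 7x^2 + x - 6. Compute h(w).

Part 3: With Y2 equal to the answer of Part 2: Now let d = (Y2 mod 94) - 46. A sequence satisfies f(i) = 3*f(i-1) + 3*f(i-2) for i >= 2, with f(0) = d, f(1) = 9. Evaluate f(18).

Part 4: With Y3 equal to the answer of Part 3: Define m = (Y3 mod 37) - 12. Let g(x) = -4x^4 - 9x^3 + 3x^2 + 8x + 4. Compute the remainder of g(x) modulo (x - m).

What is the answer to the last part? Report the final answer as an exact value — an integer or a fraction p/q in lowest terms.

-1516

Part 1: cross terms: (-20*-35 - 37*-35)=1995, (37*-16 - 36*-35)=668, (36*26 - 39*-16)=1560, (39*38 - 9*26)=1248, (9*21 - -26*38)=1177, (-26*-35 - -20*21)=1330; twice the area = |7978| = 7978; area = 3989; answer 3989
Part 2: Y1 = 3989; threaded value p + q = 3990; w = -3; 6*(-3)^4 - 2*(-3)^3 + 7*(-3)^2 + 1*(-3)^1 - 6 = (486) + (54) + (63) + (-3) + (-6) = 594; answer 594
Part 3: Y2 = 594; d = -16; f(2) = 3*(9) + 3*(-16) = -21; iterating: f(2)=-21, f(3)=-36, f(4)=-171, f(5)=-621, f(6)=-2376, f(7)=-8991, f(8)=-34101, f(9)=-129276, f(10)=-490131, f(11)=-1858221, f(12)=-7045056, f(13)=-26709831, f(14)=-101264661, f(15)=-383923476, f(16)=-1455564411, f(17)=-5518463661, f(18)=-20922084216; answer -20922084216
Part 4: Y3 = -20922084216; m = 4; remainder = value at the root: -4*(4)^4 - 9*(4)^3 + 3*(4)^2 + 8*(4)^1 + 4 = (-1024) + (-576) + (48) + (32) + (4) = -1516; answer -1516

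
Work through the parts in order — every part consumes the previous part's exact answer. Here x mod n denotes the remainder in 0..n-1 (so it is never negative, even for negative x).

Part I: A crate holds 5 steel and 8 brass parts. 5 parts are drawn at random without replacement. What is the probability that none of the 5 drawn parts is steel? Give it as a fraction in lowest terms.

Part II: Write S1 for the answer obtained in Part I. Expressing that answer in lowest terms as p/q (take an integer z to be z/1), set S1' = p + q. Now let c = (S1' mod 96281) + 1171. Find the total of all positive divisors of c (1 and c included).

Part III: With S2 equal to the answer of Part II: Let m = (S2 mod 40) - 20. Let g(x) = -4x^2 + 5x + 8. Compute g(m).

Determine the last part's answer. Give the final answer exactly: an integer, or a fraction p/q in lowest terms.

-1692

Part I: total draws C(13,5) = 1287; favorable C(8,5) = 56; P = 56/1287; answer 56/1287
Part II: S1 = 56/1287; threaded value p + q = 1343; c = 2514; 2514 = 2 * 3 * 419; sigma = (1 + 2) * (1 + 3) * (1 + 419) = 3 * 4 * 420 = 5040; answer 5040
Part III: S2 = 5040; m = -20; -4*(-20)^2 + 5*(-20)^1 + 8 = (-1600) + (-100) + (8) = -1692; answer -1692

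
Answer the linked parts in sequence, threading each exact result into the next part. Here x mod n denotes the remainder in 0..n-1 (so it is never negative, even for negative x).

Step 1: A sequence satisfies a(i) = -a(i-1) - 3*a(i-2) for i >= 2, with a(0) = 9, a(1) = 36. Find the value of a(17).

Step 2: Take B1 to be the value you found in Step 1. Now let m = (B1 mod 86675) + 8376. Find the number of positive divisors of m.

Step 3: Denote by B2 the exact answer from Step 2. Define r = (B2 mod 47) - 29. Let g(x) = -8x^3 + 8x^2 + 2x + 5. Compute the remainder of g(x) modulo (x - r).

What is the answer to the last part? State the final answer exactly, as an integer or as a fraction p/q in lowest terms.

Step 1: a(2) = -1*(36) - 3*(9) = -63; iterating: a(2)=-63, a(3)=-45, a(4)=234, a(5)=-99, a(6)=-603, a(7)=900, a(8)=909, a(9)=-3609, a(10)=882, a(11)=9945, a(12)=-12591, a(13)=-17244, a(14)=55017, a(15)=-3285, a(16)=-161766, a(17)=171621; answer 171621
Step 2: B1 = 171621; m = 93322; 93322 = 2 * 29 * 1609; number of divisors = (1+1) * (1+1) * (1+1) = 8; answer 8
Step 3: B2 = 8; r = -21; remainder = value at the root: -8*(-21)^3 + 8*(-21)^2 + 2*(-21)^1 + 5 = (74088) + (3528) + (-42) + (5) = 77579; answer 77579

77579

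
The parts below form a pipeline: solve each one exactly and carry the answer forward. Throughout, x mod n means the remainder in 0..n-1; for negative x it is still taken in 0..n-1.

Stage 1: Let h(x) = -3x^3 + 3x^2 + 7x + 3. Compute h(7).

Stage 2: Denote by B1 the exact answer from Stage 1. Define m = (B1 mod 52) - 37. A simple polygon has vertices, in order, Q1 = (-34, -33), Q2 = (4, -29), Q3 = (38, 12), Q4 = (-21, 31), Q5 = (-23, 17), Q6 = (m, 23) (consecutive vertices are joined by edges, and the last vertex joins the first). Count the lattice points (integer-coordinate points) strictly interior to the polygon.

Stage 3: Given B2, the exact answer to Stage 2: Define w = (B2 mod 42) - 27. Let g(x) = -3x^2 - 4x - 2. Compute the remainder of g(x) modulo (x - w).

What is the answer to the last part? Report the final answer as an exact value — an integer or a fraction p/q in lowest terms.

Stage 1: -3*(7)^3 + 3*(7)^2 + 7*(7)^1 + 3 = (-1029) + (147) + (49) + (3) = -830; answer -830
Stage 2: B1 = -830; m = -35; cross terms: (-34*-29 - 4*-33)=1118, (4*12 - 38*-29)=1150, (38*31 - -21*12)=1430, (-21*17 - -23*31)=356, (-23*23 - -35*17)=66, (-35*-33 - -34*23)=1937; twice the area = |6057| = 6057; area = 6057/2; boundary points = 2 + 1 + 1 + 2 + 6 + 1 = 13; strictly interior points = area - boundary/2 + 1 = 3023; answer 3023
Stage 3: B2 = 3023; w = 14; remainder = value at the root: -3*(14)^2 - 4*(14)^1 - 2 = (-588) + (-56) + (-2) = -646; answer -646

-646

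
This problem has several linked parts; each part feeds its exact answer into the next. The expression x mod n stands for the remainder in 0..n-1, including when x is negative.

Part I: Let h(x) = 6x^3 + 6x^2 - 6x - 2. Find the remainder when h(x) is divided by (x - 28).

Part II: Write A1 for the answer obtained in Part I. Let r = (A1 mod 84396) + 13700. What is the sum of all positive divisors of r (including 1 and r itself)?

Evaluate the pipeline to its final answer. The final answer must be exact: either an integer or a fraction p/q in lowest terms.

178560

Part I: remainder = value at the root: 6*(28)^3 + 6*(28)^2 - 6*(28)^1 - 2 = (131712) + (4704) + (-168) + (-2) = 136246; answer 136246
Part II: A1 = 136246; r = 65550; 65550 = 2 * 3 * 5^2 * 19 * 23; sigma = (1 + 2) * (1 + 3) * (1 + 5 + 25) * (1 + 19) * (1 + 23) = 3 * 4 * 31 * 20 * 24 = 178560; answer 178560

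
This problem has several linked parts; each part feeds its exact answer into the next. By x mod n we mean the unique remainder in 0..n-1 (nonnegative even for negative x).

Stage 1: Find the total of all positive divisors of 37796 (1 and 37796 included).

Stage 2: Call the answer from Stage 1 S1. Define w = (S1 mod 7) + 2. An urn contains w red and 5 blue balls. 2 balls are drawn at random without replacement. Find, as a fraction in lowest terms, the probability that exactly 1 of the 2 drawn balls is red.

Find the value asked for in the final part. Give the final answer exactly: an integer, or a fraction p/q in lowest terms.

Stage 1: 37796 = 2^2 * 11 * 859; sigma = (1 + 2 + 4) * (1 + 11) * (1 + 859) = 7 * 12 * 860 = 72240; answer 72240
Stage 2: S1 = 72240; w = 2; total draws C(7,2) = 21; favorable C(2,1)*C(5,1) = 10; P = 10/21; answer 10/21

10/21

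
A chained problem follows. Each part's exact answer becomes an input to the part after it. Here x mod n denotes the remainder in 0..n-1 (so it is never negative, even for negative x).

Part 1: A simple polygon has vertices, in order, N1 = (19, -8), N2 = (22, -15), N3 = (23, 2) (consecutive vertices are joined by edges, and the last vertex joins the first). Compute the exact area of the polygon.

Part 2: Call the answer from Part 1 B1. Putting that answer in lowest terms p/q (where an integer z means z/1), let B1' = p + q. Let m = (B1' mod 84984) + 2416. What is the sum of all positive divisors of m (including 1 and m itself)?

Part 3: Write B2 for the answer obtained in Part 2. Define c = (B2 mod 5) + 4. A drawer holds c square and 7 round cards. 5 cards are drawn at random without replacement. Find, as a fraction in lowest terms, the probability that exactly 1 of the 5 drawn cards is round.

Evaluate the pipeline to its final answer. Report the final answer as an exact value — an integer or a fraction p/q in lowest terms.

35/429

Part 1: cross terms: (19*-15 - 22*-8)=-109, (22*2 - 23*-15)=389, (23*-8 - 19*2)=-222; twice the area = |58| = 58; area = 29; answer 29
Part 2: B1 = 29; threaded value p + q = 30; m = 2446; 2446 = 2 * 1223; sigma = (1 + 2) * (1 + 1223) = 3 * 1224 = 3672; answer 3672
Part 3: B2 = 3672; c = 6; total draws C(13,5) = 1287; favorable C(7,1)*C(6,4) = 105; P = 35/429; answer 35/429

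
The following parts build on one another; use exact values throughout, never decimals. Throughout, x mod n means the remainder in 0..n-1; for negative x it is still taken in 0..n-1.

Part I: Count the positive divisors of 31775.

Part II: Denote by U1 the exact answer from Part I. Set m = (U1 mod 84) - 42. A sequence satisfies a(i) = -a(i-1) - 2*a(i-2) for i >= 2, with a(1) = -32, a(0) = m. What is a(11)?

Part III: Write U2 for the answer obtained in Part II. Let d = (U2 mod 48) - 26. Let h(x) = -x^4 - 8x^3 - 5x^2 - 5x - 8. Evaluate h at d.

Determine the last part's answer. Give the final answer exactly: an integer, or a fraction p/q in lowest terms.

Part I: 31775 = 5^2 * 31 * 41; number of divisors = (2+1) * (1+1) * (1+1) = 12; answer 12
Part II: U1 = 12; m = -30; a(2) = -1*(-32) - 2*(-30) = 92; iterating: a(2)=92, a(3)=-28, a(4)=-156, a(5)=212, a(6)=100, a(7)=-524, a(8)=324, a(9)=724, a(10)=-1372, a(11)=-76; answer -76
Part III: U2 = -76; d = -6; -1*(-6)^4 - 8*(-6)^3 - 5*(-6)^2 - 5*(-6)^1 - 8 = (-1296) + (1728) + (-180) + (30) + (-8) = 274; answer 274

274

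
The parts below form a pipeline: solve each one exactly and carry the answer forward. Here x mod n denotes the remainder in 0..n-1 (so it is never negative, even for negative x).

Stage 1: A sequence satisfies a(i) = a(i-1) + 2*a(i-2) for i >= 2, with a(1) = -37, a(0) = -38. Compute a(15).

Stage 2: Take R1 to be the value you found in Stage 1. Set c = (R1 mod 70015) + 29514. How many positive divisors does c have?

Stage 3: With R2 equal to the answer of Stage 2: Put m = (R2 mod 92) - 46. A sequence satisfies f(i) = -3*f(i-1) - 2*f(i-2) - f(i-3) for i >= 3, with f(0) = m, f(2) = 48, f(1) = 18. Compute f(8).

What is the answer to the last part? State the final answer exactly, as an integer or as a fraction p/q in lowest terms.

Stage 1: a(2) = 1*(-37) + 2*(-38) = -113; iterating: a(2)=-113, a(3)=-187, a(4)=-413, a(5)=-787, a(6)=-1613, a(7)=-3187, a(8)=-6413, a(9)=-12787, a(10)=-25613, a(11)=-51187, a(12)=-102413, a(13)=-204787, a(14)=-409613, a(15)=-819187; answer -819187
Stage 2: R1 = -819187; c = 50507; 50507 = 17 * 2971; number of divisors = (1+1) * (1+1) = 4; answer 4
Stage 3: R2 = 4; m = -42; f(3) = -3*(48) - 2*(18) - 1*(-42) = -138; iterating: f(3)=-138, f(4)=300, f(5)=-672, f(6)=1554, f(7)=-3618, f(8)=8418; answer 8418

8418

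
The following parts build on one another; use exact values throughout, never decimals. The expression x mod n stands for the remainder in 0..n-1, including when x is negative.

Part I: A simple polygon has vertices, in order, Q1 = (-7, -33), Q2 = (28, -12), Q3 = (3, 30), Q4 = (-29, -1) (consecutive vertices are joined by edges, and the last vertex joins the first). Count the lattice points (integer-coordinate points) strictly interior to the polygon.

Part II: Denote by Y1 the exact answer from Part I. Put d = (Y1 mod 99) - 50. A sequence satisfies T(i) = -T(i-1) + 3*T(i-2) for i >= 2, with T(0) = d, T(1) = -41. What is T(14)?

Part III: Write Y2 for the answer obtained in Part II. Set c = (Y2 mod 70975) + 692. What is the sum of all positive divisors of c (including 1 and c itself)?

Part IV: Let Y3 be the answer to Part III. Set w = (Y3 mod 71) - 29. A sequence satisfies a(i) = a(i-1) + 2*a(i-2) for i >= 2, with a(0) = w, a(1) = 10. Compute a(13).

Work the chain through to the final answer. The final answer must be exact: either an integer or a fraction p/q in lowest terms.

68260

Part I: cross terms: (-7*-12 - 28*-33)=1008, (28*30 - 3*-12)=876, (3*-1 - -29*30)=867, (-29*-33 - -7*-1)=950; twice the area = |3701| = 3701; area = 3701/2; boundary points = 7 + 1 + 1 + 2 = 11; strictly interior points = area - boundary/2 + 1 = 1846; answer 1846
Part II: Y1 = 1846; d = 14; T(2) = -1*(-41) + 3*(14) = 83; iterating: T(2)=83, T(3)=-206, T(4)=455, T(5)=-1073, T(6)=2438, T(7)=-5657, T(8)=12971, T(9)=-29942, T(10)=68855, T(11)=-158681, T(12)=365246, T(13)=-841289, T(14)=1937027; answer 1937027
Part III: Y2 = 1937027; c = 21394; 21394 = 2 * 19 * 563; sigma = (1 + 2) * (1 + 19) * (1 + 563) = 3 * 20 * 564 = 33840; answer 33840
Part IV: Y3 = 33840; w = 15; a(2) = 1*(10) + 2*(15) = 40; iterating: a(2)=40, a(3)=60, a(4)=140, a(5)=260, a(6)=540, a(7)=1060, a(8)=2140, a(9)=4260, a(10)=8540, a(11)=17060, a(12)=34140, a(13)=68260; answer 68260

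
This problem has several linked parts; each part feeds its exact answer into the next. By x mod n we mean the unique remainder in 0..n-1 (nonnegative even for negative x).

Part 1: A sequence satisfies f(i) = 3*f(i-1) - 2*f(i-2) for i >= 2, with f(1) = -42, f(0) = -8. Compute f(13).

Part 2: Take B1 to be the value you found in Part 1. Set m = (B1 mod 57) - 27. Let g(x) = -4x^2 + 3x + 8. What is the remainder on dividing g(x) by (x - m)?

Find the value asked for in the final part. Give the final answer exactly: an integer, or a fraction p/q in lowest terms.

-2989

Part 1: f(2) = 3*(-42) - 2*(-8) = -110; iterating: f(2)=-110, f(3)=-246, f(4)=-518, f(5)=-1062, f(6)=-2150, f(7)=-4326, f(8)=-8678, f(9)=-17382, f(10)=-34790, f(11)=-69606, f(12)=-139238, f(13)=-278502; answer -278502
Part 2: B1 = -278502; m = -27; remainder = value at the root: -4*(-27)^2 + 3*(-27)^1 + 8 = (-2916) + (-81) + (8) = -2989; answer -2989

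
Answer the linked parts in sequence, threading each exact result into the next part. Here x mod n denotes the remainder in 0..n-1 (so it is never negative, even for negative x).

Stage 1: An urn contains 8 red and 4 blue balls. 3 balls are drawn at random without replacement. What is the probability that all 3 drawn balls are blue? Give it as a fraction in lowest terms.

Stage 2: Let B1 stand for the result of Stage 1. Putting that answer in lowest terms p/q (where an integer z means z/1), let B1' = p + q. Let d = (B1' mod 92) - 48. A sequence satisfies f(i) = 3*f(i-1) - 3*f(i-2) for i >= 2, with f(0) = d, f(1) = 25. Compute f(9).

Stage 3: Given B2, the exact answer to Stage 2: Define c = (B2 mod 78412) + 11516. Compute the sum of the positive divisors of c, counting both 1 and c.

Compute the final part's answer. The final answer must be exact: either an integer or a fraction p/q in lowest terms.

Stage 1: total draws C(12,3) = 220; favorable C(4,3) = 4; P = 1/55; answer 1/55
Stage 2: B1 = 1/55; threaded value p + q = 56; d = 8; f(2) = 3*(25) - 3*(8) = 51; iterating: f(2)=51, f(3)=78, f(4)=81, f(5)=9, f(6)=-216, f(7)=-675, f(8)=-1377, f(9)=-2106; answer -2106
Stage 3: B2 = -2106; c = 87822; 87822 = 2 * 3^2 * 7 * 17 * 41; sigma = (1 + 2) * (1 + 3 + 9) * (1 + 7) * (1 + 17) * (1 + 41) = 3 * 13 * 8 * 18 * 42 = 235872; answer 235872

235872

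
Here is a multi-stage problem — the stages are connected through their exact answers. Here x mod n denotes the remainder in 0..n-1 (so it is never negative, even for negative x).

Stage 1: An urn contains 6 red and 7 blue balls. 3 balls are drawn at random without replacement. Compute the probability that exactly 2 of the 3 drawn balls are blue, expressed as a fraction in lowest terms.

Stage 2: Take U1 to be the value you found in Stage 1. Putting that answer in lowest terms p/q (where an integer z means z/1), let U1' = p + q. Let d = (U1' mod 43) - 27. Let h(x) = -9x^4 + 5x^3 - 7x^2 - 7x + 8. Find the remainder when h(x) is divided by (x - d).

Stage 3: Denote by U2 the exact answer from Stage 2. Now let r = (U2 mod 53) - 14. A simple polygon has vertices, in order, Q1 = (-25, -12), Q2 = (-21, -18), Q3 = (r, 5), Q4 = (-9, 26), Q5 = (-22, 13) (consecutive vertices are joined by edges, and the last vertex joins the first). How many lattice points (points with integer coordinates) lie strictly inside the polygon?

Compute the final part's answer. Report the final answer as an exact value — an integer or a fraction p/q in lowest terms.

737

Stage 1: total draws C(13,3) = 286; favorable C(7,2)*C(6,1) = 126; P = 63/143; answer 63/143
Stage 2: U1 = 63/143; threaded value p + q = 206; d = 7; remainder = value at the root: -9*(7)^4 + 5*(7)^3 - 7*(7)^2 - 7*(7)^1 + 8 = (-21609) + (1715) + (-343) + (-49) + (8) = -20278; answer -20278
Stage 3: U2 = -20278; r = 7; cross terms: (-25*-18 - -21*-12)=198, (-21*5 - 7*-18)=21, (7*26 - -9*5)=227, (-9*13 - -22*26)=455, (-22*-12 - -25*13)=589; twice the area = |1490| = 1490; area = 745; boundary points = 2 + 1 + 1 + 13 + 1 = 18; strictly interior points = area - boundary/2 + 1 = 737; answer 737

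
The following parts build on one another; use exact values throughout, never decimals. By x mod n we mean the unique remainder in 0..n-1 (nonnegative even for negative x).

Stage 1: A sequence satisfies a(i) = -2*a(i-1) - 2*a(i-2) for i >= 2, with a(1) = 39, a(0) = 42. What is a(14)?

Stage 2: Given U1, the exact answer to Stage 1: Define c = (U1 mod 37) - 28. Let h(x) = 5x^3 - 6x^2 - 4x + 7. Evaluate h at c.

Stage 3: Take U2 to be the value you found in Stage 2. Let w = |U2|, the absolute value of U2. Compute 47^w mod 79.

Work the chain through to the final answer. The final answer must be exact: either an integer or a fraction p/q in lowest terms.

Stage 1: a(2) = -2*(39) - 2*(42) = -162; iterating: a(2)=-162, a(3)=246, a(4)=-168, a(5)=-156, a(6)=648, a(7)=-984, a(8)=672, a(9)=624, a(10)=-2592, a(11)=3936, a(12)=-2688, a(13)=-2496, a(14)=10368; answer 10368
Stage 2: U1 = 10368; c = -20; 5*(-20)^3 - 6*(-20)^2 - 4*(-20)^1 + 7 = (-40000) + (-2400) + (80) + (7) = -42313; answer -42313
Stage 3: U2 = -42313; w = 42313; squarings mod 79: 47^1=47, 47^2=76, 47^4=9, 47^8=2, 47^16=4, 47^32=16, 47^64=19, 47^128=45, 47^256=50, 47^512=51, 47^1024=73, 47^2048=36, 47^4096=32, 47^8192=76, 47^16384=9, 47^32768=2; 47^42313 = 47^1 * 47^8 * 47^64 * 47^256 * 47^1024 * 47^8192 * 47^32768 = 53 (mod 79); answer 53

53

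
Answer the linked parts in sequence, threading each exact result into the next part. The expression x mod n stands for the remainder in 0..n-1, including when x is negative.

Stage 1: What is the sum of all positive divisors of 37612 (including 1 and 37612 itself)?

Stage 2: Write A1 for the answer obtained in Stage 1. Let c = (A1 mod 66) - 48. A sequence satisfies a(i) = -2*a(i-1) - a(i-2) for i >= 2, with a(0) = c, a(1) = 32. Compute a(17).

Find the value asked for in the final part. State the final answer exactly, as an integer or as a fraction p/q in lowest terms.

Stage 1: 37612 = 2^2 * 9403; sigma = (1 + 2 + 4) * (1 + 9403) = 7 * 9404 = 65828; answer 65828
Stage 2: A1 = 65828; c = -22; a(2) = -2*(32) - 1*(-22) = -42; iterating: a(2)=-42, a(3)=52, a(4)=-62, a(5)=72, a(6)=-82, a(7)=92, a(8)=-102, a(9)=112, a(10)=-122, a(11)=132, a(12)=-142, a(13)=152, a(14)=-162, a(15)=172, a(16)=-182, a(17)=192; answer 192

192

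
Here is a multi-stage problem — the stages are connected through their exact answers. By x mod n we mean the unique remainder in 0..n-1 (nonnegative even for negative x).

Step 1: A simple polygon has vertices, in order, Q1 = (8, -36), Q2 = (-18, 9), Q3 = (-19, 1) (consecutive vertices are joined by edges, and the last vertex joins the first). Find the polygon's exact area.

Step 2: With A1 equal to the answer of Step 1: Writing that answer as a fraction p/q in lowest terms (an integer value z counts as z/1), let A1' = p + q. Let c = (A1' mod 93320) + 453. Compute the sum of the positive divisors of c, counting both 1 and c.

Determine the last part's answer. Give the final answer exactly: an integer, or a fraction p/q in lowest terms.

Step 1: cross terms: (8*9 - -18*-36)=-576, (-18*1 - -19*9)=153, (-19*-36 - 8*1)=676; twice the area = |253| = 253; area = 253/2; answer 253/2
Step 2: A1 = 253/2; threaded value p + q = 255; c = 708; 708 = 2^2 * 3 * 59; sigma = (1 + 2 + 4) * (1 + 3) * (1 + 59) = 7 * 4 * 60 = 1680; answer 1680

1680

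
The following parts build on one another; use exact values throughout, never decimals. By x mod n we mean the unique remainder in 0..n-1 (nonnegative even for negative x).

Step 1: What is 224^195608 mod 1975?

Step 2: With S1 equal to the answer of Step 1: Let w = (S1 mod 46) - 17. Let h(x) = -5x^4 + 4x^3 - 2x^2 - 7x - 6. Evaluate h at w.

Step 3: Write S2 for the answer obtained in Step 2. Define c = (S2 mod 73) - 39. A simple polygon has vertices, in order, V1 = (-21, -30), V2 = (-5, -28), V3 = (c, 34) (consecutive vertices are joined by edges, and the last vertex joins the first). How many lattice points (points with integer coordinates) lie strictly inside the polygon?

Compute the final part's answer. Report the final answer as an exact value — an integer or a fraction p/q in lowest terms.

472

Step 1: squarings mod 1975: 224^1=224, 224^2=801, 224^4=1701, 224^8=26, 224^16=676, 224^32=751, 224^64=1126, 224^128=1901, 224^256=1526, 224^512=151, 224^1024=1076, 224^2048=426, 224^4096=1751, 224^8192=801, 224^16384=1701, 224^32768=26, 224^65536=676, 224^131072=751; 224^195608 = 224^8 * 224^16 * 224^1024 * 224^2048 * 224^4096 * 224^8192 * 224^16384 * 224^32768 * 224^131072 = 1826 (mod 1975); answer 1826
Step 2: S1 = 1826; w = 15; -5*(15)^4 + 4*(15)^3 - 2*(15)^2 - 7*(15)^1 - 6 = (-253125) + (13500) + (-450) + (-105) + (-6) = -240186; answer -240186
Step 3: S2 = -240186; c = 18; cross terms: (-21*-28 - -5*-30)=438, (-5*34 - 18*-28)=334, (18*-30 - -21*34)=174; twice the area = |946| = 946; area = 473; boundary points = 2 + 1 + 1 = 4; strictly interior points = area - boundary/2 + 1 = 472; answer 472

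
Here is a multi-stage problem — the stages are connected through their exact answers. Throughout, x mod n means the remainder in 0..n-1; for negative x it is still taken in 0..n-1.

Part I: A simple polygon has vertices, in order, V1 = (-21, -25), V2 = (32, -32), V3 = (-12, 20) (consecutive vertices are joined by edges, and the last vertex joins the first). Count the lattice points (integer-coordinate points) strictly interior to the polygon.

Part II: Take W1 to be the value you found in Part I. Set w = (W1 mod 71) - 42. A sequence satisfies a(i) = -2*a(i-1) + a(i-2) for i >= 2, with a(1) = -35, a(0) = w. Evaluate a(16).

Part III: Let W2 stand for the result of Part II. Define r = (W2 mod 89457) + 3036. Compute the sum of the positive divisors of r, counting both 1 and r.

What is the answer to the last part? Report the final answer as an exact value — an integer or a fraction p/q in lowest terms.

Part I: cross terms: (-21*-32 - 32*-25)=1472, (32*20 - -12*-32)=256, (-12*-25 - -21*20)=720; twice the area = |2448| = 2448; area = 1224; boundary points = 1 + 4 + 9 = 14; strictly interior points = area - boundary/2 + 1 = 1218; answer 1218
Part II: W1 = 1218; w = -31; a(2) = -2*(-35) + 1*(-31) = 39; iterating: a(2)=39, a(3)=-113, a(4)=265, a(5)=-643, a(6)=1551, a(7)=-3745, a(8)=9041, a(9)=-21827, a(10)=52695, a(11)=-127217, a(12)=307129, a(13)=-741475, a(14)=1790079, a(15)=-4321633, a(16)=10433345; answer 10433345
Part III: W2 = 10433345; r = 59369; 59369 is prime, so its only divisors are 1 and 59369; sigma = 1 + 59369 = 59370; answer 59370

59370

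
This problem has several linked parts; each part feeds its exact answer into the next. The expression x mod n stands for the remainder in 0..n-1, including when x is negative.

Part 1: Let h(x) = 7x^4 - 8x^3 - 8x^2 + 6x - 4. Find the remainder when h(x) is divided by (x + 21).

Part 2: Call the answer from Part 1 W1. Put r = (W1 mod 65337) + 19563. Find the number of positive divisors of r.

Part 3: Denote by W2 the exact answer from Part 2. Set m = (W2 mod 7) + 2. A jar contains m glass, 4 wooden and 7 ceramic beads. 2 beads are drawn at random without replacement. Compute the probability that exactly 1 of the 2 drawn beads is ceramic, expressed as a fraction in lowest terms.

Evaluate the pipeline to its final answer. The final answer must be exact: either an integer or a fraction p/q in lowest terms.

8/15

Part 1: remainder = value at the root: 7*(-21)^4 - 8*(-21)^3 - 8*(-21)^2 + 6*(-21)^1 - 4 = (1361367) + (74088) + (-3528) + (-126) + (-4) = 1431797; answer 1431797
Part 2: W1 = 1431797; r = 79283; 79283 is prime, so its only divisors are 1 and 79283; count = 2; answer 2
Part 3: W2 = 2; m = 4; total draws C(15,2) = 105; favorable C(7,1)*C(8,1) = 56; P = 8/15; answer 8/15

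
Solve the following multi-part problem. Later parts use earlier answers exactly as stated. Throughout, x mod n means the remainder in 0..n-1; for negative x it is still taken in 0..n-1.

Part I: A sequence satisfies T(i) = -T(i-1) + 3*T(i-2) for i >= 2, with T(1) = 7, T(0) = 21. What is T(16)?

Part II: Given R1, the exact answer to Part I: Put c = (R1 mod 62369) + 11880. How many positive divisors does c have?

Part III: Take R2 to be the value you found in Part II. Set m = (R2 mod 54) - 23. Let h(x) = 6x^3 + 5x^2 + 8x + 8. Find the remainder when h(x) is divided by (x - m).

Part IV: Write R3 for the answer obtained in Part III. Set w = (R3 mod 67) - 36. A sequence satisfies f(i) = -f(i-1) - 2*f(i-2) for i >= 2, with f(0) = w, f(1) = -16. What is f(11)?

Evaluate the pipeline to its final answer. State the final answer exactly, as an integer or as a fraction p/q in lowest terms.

-390

Part I: T(2) = -1*(7) + 3*(21) = 56; iterating: T(2)=56, T(3)=-35, T(4)=203, T(5)=-308, T(6)=917, T(7)=-1841, T(8)=4592, T(9)=-10115, T(10)=23891, T(11)=-54236, T(12)=125909, T(13)=-288617, T(14)=666344, T(15)=-1532195, T(16)=3531227; answer 3531227
Part II: R1 = 3531227; c = 50443; 50443 = 73 * 691; number of divisors = (1+1) * (1+1) = 4; answer 4
Part III: R2 = 4; m = -19; remainder = value at the root: 6*(-19)^3 + 5*(-19)^2 + 8*(-19)^1 + 8 = (-41154) + (1805) + (-152) + (8) = -39493; answer -39493
Part IV: R3 = -39493; w = 1; f(2) = -1*(-16) - 2*(1) = 14; iterating: f(2)=14, f(3)=18, f(4)=-46, f(5)=10, f(6)=82, f(7)=-102, f(8)=-62, f(9)=266, f(10)=-142, f(11)=-390; answer -390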